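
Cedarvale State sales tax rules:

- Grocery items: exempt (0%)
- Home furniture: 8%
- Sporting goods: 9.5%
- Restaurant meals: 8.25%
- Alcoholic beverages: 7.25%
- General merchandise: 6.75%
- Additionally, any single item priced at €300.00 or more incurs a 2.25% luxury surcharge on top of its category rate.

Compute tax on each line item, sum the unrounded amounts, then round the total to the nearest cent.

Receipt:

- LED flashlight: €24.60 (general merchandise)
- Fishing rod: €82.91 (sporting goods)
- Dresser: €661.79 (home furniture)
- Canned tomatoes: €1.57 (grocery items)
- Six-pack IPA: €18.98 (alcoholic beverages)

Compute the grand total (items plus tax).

LED flashlight €24.60: general merchandise → 6.75% → €1.6605
Fishing rod €82.91: sporting goods → 9.5% → €7.87645
Dresser €661.79: home furniture → 8% + 2.25% surcharge = 10.25% → €67.833475
Canned tomatoes €1.57: grocery items → 0% → €0.00
Six-pack IPA €18.98: alcoholic beverages → 7.25% → €1.37605
Subtotal = €789.85; unrounded tax = €78.746475 → €78.75; total due = €868.60

€868.60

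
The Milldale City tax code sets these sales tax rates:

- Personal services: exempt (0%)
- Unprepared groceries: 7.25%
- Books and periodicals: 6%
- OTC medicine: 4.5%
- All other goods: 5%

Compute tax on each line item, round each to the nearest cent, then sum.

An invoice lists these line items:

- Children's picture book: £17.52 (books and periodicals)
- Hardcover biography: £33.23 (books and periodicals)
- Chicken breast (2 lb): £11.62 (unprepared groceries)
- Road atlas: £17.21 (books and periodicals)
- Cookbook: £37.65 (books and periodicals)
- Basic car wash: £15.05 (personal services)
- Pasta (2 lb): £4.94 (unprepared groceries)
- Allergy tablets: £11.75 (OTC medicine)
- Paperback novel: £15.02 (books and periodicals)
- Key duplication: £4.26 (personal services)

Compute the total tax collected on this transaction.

Children's picture book £17.52: books and periodicals → 6% → £1.05
Hardcover biography £33.23: books and periodicals → 6% → £1.99
Chicken breast (2 lb) £11.62: unprepared groceries → 7.25% → £0.84
Road atlas £17.21: books and periodicals → 6% → £1.03
Cookbook £37.65: books and periodicals → 6% → £2.26
Basic car wash £15.05: personal services → 0% → £0.00
Pasta (2 lb) £4.94: unprepared groceries → 7.25% → £0.36
Allergy tablets £11.75: OTC medicine → 4.5% → £0.53
Paperback novel £15.02: books and periodicals → 6% → £0.90
Key duplication £4.26: personal services → 0% → £0.00
Total tax = £1.05 + £1.99 + £0.84 + £1.03 + £2.26 + £0.36 + £0.53 + £0.90 = £8.96

£8.96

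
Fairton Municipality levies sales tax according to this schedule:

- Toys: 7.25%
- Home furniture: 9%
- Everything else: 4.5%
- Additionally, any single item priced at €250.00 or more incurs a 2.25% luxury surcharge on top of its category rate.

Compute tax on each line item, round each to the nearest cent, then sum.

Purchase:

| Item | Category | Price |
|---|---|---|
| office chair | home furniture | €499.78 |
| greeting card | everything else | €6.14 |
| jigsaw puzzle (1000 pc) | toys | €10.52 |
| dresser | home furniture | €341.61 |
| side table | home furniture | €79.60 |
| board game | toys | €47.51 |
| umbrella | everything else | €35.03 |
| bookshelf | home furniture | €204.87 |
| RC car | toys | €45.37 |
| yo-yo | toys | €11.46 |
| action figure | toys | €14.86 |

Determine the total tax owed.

€131.52

Office chair €499.78: home furniture → 9% + 2.25% surcharge = 11.25% → €56.23
Greeting card €6.14: everything else → 4.5% → €0.28
Jigsaw puzzle (1000 pc) €10.52: toys → 7.25% → €0.76
Dresser €341.61: home furniture → 9% + 2.25% surcharge = 11.25% → €38.43
Side table €79.60: home furniture → 9% → €7.16
Board game €47.51: toys → 7.25% → €3.44
Umbrella €35.03: everything else → 4.5% → €1.58
Bookshelf €204.87: home furniture → 9% → €18.44
RC car €45.37: toys → 7.25% → €3.29
Yo-yo €11.46: toys → 7.25% → €0.83
Action figure €14.86: toys → 7.25% → €1.08
Total tax = €56.23 + €0.28 + €0.76 + €38.43 + €7.16 + €3.44 + €1.58 + €18.44 + €3.29 + €0.83 + €1.08 = €131.52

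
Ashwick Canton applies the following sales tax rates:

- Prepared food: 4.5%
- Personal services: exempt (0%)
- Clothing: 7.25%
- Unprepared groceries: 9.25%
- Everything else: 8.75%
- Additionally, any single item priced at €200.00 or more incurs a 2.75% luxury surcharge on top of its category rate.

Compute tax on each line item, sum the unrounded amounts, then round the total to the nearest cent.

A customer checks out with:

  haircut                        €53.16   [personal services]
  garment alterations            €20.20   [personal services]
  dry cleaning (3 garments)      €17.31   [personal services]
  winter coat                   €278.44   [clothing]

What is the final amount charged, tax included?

€396.95

Haircut €53.16: personal services → 0% → €0.00
Garment alterations €20.20: personal services → 0% → €0.00
Dry cleaning (3 garments) €17.31: personal services → 0% → €0.00
Winter coat €278.44: clothing → 7.25% + 2.75% surcharge = 10% → €27.844
Subtotal = €369.11; unrounded tax = €27.844 → €27.84; total due = €396.95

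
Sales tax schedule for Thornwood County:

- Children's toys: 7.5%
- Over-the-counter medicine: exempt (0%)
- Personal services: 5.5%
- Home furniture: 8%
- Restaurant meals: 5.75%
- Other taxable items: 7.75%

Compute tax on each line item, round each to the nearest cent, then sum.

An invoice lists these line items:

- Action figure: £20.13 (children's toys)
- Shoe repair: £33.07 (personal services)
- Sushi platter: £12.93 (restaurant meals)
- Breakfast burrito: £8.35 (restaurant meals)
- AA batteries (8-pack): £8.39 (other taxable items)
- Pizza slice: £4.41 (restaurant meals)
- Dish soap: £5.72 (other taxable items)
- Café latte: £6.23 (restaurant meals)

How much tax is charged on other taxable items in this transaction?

£1.09

AA batteries (8-pack) £8.39: other taxable items → 7.75% → £0.65
Dish soap £5.72: other taxable items → 7.75% → £0.44
Tax on other taxable items = £0.65 + £0.44 = £1.09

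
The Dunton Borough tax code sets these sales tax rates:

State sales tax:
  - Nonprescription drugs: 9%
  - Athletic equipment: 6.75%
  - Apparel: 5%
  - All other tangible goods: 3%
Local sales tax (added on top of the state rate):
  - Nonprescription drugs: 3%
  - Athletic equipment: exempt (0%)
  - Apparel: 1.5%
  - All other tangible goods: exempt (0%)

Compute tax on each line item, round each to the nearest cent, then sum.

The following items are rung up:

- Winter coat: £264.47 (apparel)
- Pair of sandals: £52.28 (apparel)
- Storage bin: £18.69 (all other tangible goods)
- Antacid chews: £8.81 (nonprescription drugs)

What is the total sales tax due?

Winter coat £264.47: apparel → 5% + 1.5% local = 6.5% → £17.19
Pair of sandals £52.28: apparel → 5% + 1.5% local = 6.5% → £3.40
Storage bin £18.69: all other tangible goods → 3% + 0% local = 3% → £0.56
Antacid chews £8.81: nonprescription drugs → 9% + 3% local = 12% → £1.06
Total tax = £17.19 + £3.40 + £0.56 + £1.06 = £22.21

£22.21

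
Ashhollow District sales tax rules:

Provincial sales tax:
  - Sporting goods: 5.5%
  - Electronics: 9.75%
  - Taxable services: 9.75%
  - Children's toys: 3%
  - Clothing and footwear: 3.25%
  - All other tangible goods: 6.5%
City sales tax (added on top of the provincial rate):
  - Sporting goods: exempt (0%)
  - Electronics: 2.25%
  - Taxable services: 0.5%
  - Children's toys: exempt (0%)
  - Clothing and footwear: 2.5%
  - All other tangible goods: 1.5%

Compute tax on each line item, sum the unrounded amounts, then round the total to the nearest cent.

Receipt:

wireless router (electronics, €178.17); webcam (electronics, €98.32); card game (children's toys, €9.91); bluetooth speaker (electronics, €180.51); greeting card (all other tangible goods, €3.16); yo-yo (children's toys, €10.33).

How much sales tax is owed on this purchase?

€55.70

Wireless router €178.17: electronics → 9.75% + 2.25% city = 12% → €21.3804
Webcam €98.32: electronics → 9.75% + 2.25% city = 12% → €11.7984
Card game €9.91: children's toys → 3% + 0% city = 3% → €0.2973
Bluetooth speaker €180.51: electronics → 9.75% + 2.25% city = 12% → €21.6612
Greeting card €3.16: all other tangible goods → 6.5% + 1.5% city = 8% → €0.2528
Yo-yo €10.33: children's toys → 3% + 0% city = 3% → €0.3099
Unrounded tax sum = €55.70 → €55.70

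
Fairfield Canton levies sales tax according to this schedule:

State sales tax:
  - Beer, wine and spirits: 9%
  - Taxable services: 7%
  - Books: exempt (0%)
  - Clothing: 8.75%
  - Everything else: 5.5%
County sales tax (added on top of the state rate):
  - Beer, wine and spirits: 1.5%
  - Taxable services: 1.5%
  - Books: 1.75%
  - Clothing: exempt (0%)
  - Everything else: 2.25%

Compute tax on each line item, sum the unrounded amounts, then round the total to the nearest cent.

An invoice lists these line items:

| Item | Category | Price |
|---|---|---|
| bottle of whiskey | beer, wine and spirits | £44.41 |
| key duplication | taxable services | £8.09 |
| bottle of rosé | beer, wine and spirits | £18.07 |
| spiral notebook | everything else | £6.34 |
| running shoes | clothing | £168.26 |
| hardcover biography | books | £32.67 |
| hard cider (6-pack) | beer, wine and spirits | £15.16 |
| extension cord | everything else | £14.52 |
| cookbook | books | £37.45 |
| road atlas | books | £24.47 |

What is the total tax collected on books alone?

Hardcover biography £32.67: books → 0% + 1.75% county = 1.75% → £0.571725
Cookbook £37.45: books → 0% + 1.75% county = 1.75% → £0.655375
Road atlas £24.47: books → 0% + 1.75% county = 1.75% → £0.428225
Tax on books: unrounded sum = £1.655325 → £1.66

£1.66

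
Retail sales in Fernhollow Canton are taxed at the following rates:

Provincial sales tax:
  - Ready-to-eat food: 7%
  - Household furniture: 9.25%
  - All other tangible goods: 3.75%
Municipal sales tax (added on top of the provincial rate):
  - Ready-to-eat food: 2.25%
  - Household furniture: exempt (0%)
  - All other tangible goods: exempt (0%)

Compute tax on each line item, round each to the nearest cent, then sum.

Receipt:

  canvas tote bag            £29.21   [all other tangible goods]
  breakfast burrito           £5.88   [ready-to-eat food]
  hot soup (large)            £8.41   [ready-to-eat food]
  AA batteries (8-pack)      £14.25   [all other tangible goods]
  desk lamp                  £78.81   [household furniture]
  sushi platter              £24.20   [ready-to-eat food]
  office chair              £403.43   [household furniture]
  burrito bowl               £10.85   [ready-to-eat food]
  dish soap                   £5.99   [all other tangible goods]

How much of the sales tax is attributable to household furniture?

£44.61

Desk lamp £78.81: household furniture → 9.25% + 0% municipal = 9.25% → £7.29
Office chair £403.43: household furniture → 9.25% + 0% municipal = 9.25% → £37.32
Tax on household furniture = £7.29 + £37.32 = £44.61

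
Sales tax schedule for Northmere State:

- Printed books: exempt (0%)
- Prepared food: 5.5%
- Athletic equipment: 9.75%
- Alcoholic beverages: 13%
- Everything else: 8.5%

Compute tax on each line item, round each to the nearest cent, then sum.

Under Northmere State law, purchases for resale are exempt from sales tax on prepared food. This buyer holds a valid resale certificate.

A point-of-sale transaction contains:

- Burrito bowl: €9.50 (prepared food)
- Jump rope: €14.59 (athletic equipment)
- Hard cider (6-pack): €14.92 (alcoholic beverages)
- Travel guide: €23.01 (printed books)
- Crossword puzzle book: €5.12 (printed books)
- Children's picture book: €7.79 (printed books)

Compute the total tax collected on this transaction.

Burrito bowl €9.50: prepared food, buyer-exempt → 0% → €0.00
Jump rope €14.59: athletic equipment → 9.75% → €1.42
Hard cider (6-pack) €14.92: alcoholic beverages → 13% → €1.94
Travel guide €23.01: printed books → 0% → €0.00
Crossword puzzle book €5.12: printed books → 0% → €0.00
Children's picture book €7.79: printed books → 0% → €0.00
Total tax = €1.42 + €1.94 = €3.36

€3.36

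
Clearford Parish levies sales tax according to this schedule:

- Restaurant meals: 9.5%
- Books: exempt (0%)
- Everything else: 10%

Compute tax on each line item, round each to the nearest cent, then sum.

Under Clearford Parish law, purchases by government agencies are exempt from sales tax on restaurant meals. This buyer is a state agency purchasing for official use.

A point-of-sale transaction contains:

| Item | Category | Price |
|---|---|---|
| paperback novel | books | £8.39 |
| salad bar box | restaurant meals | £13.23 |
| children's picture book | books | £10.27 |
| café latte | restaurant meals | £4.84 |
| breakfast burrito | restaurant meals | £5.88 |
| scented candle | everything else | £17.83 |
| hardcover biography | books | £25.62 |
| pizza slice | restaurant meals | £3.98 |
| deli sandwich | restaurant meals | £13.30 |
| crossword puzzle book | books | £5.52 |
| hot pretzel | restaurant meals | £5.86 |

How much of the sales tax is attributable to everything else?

Scented candle £17.83: everything else → 10% → £1.78
Tax on everything else = £1.78

£1.78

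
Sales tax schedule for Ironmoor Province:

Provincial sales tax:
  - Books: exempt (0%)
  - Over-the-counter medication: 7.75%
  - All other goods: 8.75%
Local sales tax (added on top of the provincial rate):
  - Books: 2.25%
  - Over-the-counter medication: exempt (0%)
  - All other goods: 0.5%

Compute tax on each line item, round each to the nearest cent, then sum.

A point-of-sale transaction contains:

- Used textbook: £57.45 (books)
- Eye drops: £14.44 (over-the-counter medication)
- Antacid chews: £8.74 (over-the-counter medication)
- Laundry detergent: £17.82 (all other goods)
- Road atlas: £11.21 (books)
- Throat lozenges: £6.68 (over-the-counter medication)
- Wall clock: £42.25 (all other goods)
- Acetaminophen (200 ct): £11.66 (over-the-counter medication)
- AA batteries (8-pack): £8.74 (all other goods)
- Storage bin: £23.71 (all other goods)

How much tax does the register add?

£13.32

Used textbook £57.45: books → 0% + 2.25% local = 2.25% → £1.29
Eye drops £14.44: over-the-counter medication → 7.75% + 0% local = 7.75% → £1.12
Antacid chews £8.74: over-the-counter medication → 7.75% + 0% local = 7.75% → £0.68
Laundry detergent £17.82: all other goods → 8.75% + 0.5% local = 9.25% → £1.65
Road atlas £11.21: books → 0% + 2.25% local = 2.25% → £0.25
Throat lozenges £6.68: over-the-counter medication → 7.75% + 0% local = 7.75% → £0.52
Wall clock £42.25: all other goods → 8.75% + 0.5% local = 9.25% → £3.91
Acetaminophen (200 ct) £11.66: over-the-counter medication → 7.75% + 0% local = 7.75% → £0.90
AA batteries (8-pack) £8.74: all other goods → 8.75% + 0.5% local = 9.25% → £0.81
Storage bin £23.71: all other goods → 8.75% + 0.5% local = 9.25% → £2.19
Total tax = £1.29 + £1.12 + £0.68 + £1.65 + £0.25 + £0.52 + £3.91 + £0.90 + £0.81 + £2.19 = £13.32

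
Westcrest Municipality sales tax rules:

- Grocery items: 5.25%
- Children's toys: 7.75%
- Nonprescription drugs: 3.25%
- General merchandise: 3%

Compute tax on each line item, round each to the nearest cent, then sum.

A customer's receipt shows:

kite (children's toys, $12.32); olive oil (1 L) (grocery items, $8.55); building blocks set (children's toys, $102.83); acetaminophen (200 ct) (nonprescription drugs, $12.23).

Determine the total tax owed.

$9.77

Kite $12.32: children's toys → 7.75% → $0.95
Olive oil (1 L) $8.55: grocery items → 5.25% → $0.45
Building blocks set $102.83: children's toys → 7.75% → $7.97
Acetaminophen (200 ct) $12.23: nonprescription drugs → 3.25% → $0.40
Total tax = $0.95 + $0.45 + $7.97 + $0.40 = $9.77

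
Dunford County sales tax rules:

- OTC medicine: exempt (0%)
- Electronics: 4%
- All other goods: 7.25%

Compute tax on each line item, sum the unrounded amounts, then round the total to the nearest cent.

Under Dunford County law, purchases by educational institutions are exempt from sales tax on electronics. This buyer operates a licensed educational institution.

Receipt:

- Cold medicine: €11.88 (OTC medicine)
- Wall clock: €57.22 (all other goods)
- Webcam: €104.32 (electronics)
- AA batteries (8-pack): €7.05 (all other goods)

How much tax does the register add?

Cold medicine €11.88: OTC medicine → 0% → €0.00
Wall clock €57.22: all other goods → 7.25% → €4.14845
Webcam €104.32: electronics, buyer-exempt → 0% → €0.00
AA batteries (8-pack) €7.05: all other goods → 7.25% → €0.511125
Unrounded tax sum = €4.659575 → €4.66

€4.66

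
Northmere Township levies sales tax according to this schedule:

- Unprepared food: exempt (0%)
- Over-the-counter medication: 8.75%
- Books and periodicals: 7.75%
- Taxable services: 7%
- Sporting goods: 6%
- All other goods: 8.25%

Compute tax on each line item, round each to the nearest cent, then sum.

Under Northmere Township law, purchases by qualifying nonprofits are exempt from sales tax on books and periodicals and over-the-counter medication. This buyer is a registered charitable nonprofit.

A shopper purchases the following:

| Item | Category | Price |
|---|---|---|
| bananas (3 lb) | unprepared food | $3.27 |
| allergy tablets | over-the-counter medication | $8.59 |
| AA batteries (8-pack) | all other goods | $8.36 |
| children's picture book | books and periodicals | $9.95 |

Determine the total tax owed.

$0.69

Bananas (3 lb) $3.27: unprepared food → 0% → $0.00
Allergy tablets $8.59: over-the-counter medication, buyer-exempt → 0% → $0.00
AA batteries (8-pack) $8.36: all other goods → 8.25% → $0.69
Children's picture book $9.95: books and periodicals, buyer-exempt → 0% → $0.00
Total tax = $0.69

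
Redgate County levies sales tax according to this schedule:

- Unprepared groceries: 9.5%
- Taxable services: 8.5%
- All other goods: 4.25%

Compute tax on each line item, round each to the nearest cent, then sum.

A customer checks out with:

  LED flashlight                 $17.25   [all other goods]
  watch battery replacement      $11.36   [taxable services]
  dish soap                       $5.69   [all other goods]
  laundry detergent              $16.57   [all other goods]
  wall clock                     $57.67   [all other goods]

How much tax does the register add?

$5.09

LED flashlight $17.25: all other goods → 4.25% → $0.73
Watch battery replacement $11.36: taxable services → 8.5% → $0.97
Dish soap $5.69: all other goods → 4.25% → $0.24
Laundry detergent $16.57: all other goods → 4.25% → $0.70
Wall clock $57.67: all other goods → 4.25% → $2.45
Total tax = $0.73 + $0.97 + $0.24 + $0.70 + $2.45 = $5.09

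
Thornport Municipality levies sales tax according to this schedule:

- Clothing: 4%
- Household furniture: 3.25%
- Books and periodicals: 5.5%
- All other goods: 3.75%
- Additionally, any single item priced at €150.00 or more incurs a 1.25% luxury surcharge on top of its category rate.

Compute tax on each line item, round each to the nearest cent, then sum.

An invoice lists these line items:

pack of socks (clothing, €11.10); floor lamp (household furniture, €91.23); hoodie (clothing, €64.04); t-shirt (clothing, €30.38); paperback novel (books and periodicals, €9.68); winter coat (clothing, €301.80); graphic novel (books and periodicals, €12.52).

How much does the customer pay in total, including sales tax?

€544.99

Pack of socks €11.10: clothing → 4% → €0.44
Floor lamp €91.23: household furniture → 3.25% → €2.96
Hoodie €64.04: clothing → 4% → €2.56
T-shirt €30.38: clothing → 4% → €1.22
Paperback novel €9.68: books and periodicals → 5.5% → €0.53
Winter coat €301.80: clothing → 4% + 1.25% surcharge = 5.25% → €15.84
Graphic novel €12.52: books and periodicals → 5.5% → €0.69
Subtotal = €520.75; tax = €24.24; total due = €544.99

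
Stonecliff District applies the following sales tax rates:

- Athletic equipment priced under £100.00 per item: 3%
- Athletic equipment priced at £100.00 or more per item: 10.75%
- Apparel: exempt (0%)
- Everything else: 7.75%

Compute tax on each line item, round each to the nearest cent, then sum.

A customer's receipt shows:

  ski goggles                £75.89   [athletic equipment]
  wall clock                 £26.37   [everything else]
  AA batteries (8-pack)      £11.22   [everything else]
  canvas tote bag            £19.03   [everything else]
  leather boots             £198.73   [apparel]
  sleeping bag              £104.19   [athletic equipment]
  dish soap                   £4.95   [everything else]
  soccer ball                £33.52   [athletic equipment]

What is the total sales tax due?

£19.25

Ski goggles £75.89: athletic equipment, under £100.00 → 3% → £2.28
Wall clock £26.37: everything else → 7.75% → £2.04
AA batteries (8-pack) £11.22: everything else → 7.75% → £0.87
Canvas tote bag £19.03: everything else → 7.75% → £1.47
Leather boots £198.73: apparel → 0% → £0.00
Sleeping bag £104.19: athletic equipment, £100.00 or more → 10.75% → £11.20
Dish soap £4.95: everything else → 7.75% → £0.38
Soccer ball £33.52: athletic equipment, under £100.00 → 3% → £1.01
Total tax = £2.28 + £2.04 + £0.87 + £1.47 + £11.20 + £0.38 + £1.01 = £19.25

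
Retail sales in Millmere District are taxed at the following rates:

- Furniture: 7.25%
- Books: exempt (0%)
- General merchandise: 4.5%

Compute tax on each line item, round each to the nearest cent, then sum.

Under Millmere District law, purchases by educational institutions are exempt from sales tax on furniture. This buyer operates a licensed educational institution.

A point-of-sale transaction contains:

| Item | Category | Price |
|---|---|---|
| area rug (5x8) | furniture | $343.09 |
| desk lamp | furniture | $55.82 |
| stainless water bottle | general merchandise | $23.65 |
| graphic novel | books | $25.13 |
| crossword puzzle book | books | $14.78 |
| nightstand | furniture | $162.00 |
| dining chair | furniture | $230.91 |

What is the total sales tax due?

Area rug (5x8) $343.09: furniture, buyer-exempt → 0% → $0.00
Desk lamp $55.82: furniture, buyer-exempt → 0% → $0.00
Stainless water bottle $23.65: general merchandise → 4.5% → $1.06
Graphic novel $25.13: books → 0% → $0.00
Crossword puzzle book $14.78: books → 0% → $0.00
Nightstand $162.00: furniture, buyer-exempt → 0% → $0.00
Dining chair $230.91: furniture, buyer-exempt → 0% → $0.00
Total tax = $1.06

$1.06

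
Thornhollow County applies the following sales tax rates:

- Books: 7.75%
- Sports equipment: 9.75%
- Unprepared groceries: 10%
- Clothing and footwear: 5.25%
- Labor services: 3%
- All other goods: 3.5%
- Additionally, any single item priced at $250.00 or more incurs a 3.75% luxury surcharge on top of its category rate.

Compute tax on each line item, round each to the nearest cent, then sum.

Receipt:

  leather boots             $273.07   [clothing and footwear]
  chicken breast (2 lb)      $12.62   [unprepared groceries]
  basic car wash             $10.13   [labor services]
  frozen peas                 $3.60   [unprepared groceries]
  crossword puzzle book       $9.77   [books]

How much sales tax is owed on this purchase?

Leather boots $273.07: clothing and footwear → 5.25% + 3.75% surcharge = 9% → $24.58
Chicken breast (2 lb) $12.62: unprepared groceries → 10% → $1.26
Basic car wash $10.13: labor services → 3% → $0.30
Frozen peas $3.60: unprepared groceries → 10% → $0.36
Crossword puzzle book $9.77: books → 7.75% → $0.76
Total tax = $24.58 + $1.26 + $0.30 + $0.36 + $0.76 = $27.26

$27.26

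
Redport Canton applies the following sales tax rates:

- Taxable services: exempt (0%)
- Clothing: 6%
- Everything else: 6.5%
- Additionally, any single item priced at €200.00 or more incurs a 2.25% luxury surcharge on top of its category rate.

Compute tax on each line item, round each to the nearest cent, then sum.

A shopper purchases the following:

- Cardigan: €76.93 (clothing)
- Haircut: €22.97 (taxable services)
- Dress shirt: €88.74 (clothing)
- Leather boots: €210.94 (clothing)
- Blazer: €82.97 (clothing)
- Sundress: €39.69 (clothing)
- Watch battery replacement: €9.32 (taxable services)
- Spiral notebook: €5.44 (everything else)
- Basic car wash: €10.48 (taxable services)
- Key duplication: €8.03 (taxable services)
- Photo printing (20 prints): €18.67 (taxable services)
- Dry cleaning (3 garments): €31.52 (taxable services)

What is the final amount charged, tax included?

€640.75

Cardigan €76.93: clothing → 6% → €4.62
Haircut €22.97: taxable services → 0% → €0.00
Dress shirt €88.74: clothing → 6% → €5.32
Leather boots €210.94: clothing → 6% + 2.25% surcharge = 8.25% → €17.40
Blazer €82.97: clothing → 6% → €4.98
Sundress €39.69: clothing → 6% → €2.38
Watch battery replacement €9.32: taxable services → 0% → €0.00
Spiral notebook €5.44: everything else → 6.5% → €0.35
Basic car wash €10.48: taxable services → 0% → €0.00
Key duplication €8.03: taxable services → 0% → €0.00
Photo printing (20 prints) €18.67: taxable services → 0% → €0.00
Dry cleaning (3 garments) €31.52: taxable services → 0% → €0.00
Subtotal = €605.70; tax = €35.05; total due = €640.75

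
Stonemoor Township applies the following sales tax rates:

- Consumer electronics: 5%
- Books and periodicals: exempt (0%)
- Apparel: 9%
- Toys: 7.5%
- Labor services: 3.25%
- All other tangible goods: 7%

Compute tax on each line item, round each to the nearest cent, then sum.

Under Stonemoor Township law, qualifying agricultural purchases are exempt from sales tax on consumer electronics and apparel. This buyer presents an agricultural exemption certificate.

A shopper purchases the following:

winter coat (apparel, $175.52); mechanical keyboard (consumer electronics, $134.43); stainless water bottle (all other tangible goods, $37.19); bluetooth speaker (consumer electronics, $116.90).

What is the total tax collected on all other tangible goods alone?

Stainless water bottle $37.19: all other tangible goods → 7% → $2.60
Tax on all other tangible goods = $2.60

$2.60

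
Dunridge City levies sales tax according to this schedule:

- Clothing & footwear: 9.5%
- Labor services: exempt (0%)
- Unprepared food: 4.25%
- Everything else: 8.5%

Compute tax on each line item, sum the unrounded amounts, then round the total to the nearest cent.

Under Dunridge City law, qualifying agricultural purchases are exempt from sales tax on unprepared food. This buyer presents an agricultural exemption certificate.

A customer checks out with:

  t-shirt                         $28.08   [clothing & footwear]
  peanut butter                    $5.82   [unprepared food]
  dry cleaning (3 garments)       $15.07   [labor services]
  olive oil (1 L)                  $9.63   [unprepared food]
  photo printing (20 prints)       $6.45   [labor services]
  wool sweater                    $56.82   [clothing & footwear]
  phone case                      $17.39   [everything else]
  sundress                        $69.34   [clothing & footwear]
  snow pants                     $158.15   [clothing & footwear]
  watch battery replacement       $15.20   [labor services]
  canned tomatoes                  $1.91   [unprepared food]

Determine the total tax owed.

$31.16

T-shirt $28.08: clothing & footwear → 9.5% → $2.6676
Peanut butter $5.82: unprepared food, buyer-exempt → 0% → $0.00
Dry cleaning (3 garments) $15.07: labor services → 0% → $0.00
Olive oil (1 L) $9.63: unprepared food, buyer-exempt → 0% → $0.00
Photo printing (20 prints) $6.45: labor services → 0% → $0.00
Wool sweater $56.82: clothing & footwear → 9.5% → $5.3979
Phone case $17.39: everything else → 8.5% → $1.47815
Sundress $69.34: clothing & footwear → 9.5% → $6.5873
Snow pants $158.15: clothing & footwear → 9.5% → $15.02425
Watch battery replacement $15.20: labor services → 0% → $0.00
Canned tomatoes $1.91: unprepared food, buyer-exempt → 0% → $0.00
Unrounded tax sum = $31.1552 → $31.16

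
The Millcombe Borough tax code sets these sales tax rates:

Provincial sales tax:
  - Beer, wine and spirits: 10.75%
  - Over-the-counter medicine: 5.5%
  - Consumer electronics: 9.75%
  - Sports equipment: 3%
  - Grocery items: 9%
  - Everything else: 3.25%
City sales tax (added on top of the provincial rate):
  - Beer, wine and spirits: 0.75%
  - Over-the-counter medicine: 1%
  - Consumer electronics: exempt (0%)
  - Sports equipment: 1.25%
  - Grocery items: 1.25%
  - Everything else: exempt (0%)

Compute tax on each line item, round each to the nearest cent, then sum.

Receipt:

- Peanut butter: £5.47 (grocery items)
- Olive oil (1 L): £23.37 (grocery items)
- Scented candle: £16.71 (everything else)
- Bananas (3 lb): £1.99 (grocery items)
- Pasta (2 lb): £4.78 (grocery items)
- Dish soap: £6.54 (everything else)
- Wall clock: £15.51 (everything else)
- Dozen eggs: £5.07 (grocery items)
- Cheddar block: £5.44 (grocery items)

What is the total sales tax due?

Peanut butter £5.47: grocery items → 9% + 1.25% city = 10.25% → £0.56
Olive oil (1 L) £23.37: grocery items → 9% + 1.25% city = 10.25% → £2.40
Scented candle £16.71: everything else → 3.25% + 0% city = 3.25% → £0.54
Bananas (3 lb) £1.99: grocery items → 9% + 1.25% city = 10.25% → £0.20
Pasta (2 lb) £4.78: grocery items → 9% + 1.25% city = 10.25% → £0.49
Dish soap £6.54: everything else → 3.25% + 0% city = 3.25% → £0.21
Wall clock £15.51: everything else → 3.25% + 0% city = 3.25% → £0.50
Dozen eggs £5.07: grocery items → 9% + 1.25% city = 10.25% → £0.52
Cheddar block £5.44: grocery items → 9% + 1.25% city = 10.25% → £0.56
Total tax = £0.56 + £2.40 + £0.54 + £0.20 + £0.49 + £0.21 + £0.50 + £0.52 + £0.56 = £5.98

£5.98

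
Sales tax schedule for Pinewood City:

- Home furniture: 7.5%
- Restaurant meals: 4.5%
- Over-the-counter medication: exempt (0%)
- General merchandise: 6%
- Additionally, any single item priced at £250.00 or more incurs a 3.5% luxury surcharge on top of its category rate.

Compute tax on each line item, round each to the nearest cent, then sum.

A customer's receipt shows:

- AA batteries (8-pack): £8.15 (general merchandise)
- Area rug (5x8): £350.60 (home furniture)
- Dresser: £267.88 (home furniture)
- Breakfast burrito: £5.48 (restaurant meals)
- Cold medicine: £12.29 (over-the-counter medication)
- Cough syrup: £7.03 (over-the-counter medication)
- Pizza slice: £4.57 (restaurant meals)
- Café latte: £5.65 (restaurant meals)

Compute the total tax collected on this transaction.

£69.24

AA batteries (8-pack) £8.15: general merchandise → 6% → £0.49
Area rug (5x8) £350.60: home furniture → 7.5% + 3.5% surcharge = 11% → £38.57
Dresser £267.88: home furniture → 7.5% + 3.5% surcharge = 11% → £29.47
Breakfast burrito £5.48: restaurant meals → 4.5% → £0.25
Cold medicine £12.29: over-the-counter medication → 0% → £0.00
Cough syrup £7.03: over-the-counter medication → 0% → £0.00
Pizza slice £4.57: restaurant meals → 4.5% → £0.21
Café latte £5.65: restaurant meals → 4.5% → £0.25
Total tax = £0.49 + £38.57 + £29.47 + £0.25 + £0.21 + £0.25 = £69.24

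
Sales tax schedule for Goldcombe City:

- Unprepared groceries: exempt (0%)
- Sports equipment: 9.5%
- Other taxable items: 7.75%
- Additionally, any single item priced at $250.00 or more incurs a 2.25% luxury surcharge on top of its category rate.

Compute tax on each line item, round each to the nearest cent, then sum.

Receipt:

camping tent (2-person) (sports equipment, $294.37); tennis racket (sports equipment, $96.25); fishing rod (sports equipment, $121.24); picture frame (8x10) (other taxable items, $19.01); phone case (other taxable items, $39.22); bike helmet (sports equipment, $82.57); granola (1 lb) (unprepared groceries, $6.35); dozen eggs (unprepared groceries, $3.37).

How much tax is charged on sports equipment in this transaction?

$63.09

Camping tent (2-person) $294.37: sports equipment → 9.5% + 2.25% surcharge = 11.75% → $34.59
Tennis racket $96.25: sports equipment → 9.5% → $9.14
Fishing rod $121.24: sports equipment → 9.5% → $11.52
Bike helmet $82.57: sports equipment → 9.5% → $7.84
Tax on sports equipment = $34.59 + $9.14 + $11.52 + $7.84 = $63.09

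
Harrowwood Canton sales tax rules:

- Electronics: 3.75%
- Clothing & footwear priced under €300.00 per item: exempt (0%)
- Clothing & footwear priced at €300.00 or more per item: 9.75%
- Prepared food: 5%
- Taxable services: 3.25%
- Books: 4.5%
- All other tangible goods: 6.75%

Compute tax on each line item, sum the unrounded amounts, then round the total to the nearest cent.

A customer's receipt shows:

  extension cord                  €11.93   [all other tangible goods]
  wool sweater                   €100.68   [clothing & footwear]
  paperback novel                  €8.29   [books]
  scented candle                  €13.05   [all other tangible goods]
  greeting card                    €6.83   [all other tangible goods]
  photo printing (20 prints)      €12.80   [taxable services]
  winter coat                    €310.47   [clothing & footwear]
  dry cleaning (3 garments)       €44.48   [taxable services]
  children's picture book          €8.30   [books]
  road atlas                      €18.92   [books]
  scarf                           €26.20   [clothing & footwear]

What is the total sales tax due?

Extension cord €11.93: all other tangible goods → 6.75% → €0.805275
Wool sweater €100.68: clothing & footwear, under €300.00 → 0% → €0.00
Paperback novel €8.29: books → 4.5% → €0.37305
Scented candle €13.05: all other tangible goods → 6.75% → €0.880875
Greeting card €6.83: all other tangible goods → 6.75% → €0.461025
Photo printing (20 prints) €12.80: taxable services → 3.25% → €0.416
Winter coat €310.47: clothing & footwear, €300.00 or more → 9.75% → €30.270825
Dry cleaning (3 garments) €44.48: taxable services → 3.25% → €1.4456
Children's picture book €8.30: books → 4.5% → €0.3735
Road atlas €18.92: books → 4.5% → €0.8514
Scarf €26.20: clothing & footwear, under €300.00 → 0% → €0.00
Unrounded tax sum = €35.87755 → €35.88

€35.88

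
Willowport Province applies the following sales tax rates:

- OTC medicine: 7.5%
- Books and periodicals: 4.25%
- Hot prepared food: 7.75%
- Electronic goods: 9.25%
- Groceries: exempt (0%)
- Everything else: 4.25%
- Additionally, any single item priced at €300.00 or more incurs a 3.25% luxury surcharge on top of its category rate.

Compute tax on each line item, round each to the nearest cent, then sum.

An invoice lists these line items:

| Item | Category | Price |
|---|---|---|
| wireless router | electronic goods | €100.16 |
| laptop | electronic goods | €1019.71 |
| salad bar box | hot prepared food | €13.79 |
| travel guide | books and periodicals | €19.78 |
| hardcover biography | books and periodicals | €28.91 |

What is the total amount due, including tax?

€1322.21

Wireless router €100.16: electronic goods → 9.25% → €9.26
Laptop €1019.71: electronic goods → 9.25% + 3.25% surcharge = 12.5% → €127.46
Salad bar box €13.79: hot prepared food → 7.75% → €1.07
Travel guide €19.78: books and periodicals → 4.25% → €0.84
Hardcover biography €28.91: books and periodicals → 4.25% → €1.23
Subtotal = €1182.35; tax = €139.86; total due = €1322.21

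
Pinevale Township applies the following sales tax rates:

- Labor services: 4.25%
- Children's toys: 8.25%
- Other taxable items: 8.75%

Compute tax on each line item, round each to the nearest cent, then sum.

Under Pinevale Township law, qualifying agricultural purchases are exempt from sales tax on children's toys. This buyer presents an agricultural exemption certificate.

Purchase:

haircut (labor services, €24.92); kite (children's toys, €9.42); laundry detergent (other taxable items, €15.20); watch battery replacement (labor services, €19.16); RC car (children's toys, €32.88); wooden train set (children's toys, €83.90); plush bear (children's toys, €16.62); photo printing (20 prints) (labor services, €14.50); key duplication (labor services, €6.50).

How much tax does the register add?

Haircut €24.92: labor services → 4.25% → €1.06
Kite €9.42: children's toys, buyer-exempt → 0% → €0.00
Laundry detergent €15.20: other taxable items → 8.75% → €1.33
Watch battery replacement €19.16: labor services → 4.25% → €0.81
RC car €32.88: children's toys, buyer-exempt → 0% → €0.00
Wooden train set €83.90: children's toys, buyer-exempt → 0% → €0.00
Plush bear €16.62: children's toys, buyer-exempt → 0% → €0.00
Photo printing (20 prints) €14.50: labor services → 4.25% → €0.62
Key duplication €6.50: labor services → 4.25% → €0.28
Total tax = €1.06 + €1.33 + €0.81 + €0.62 + €0.28 = €4.10

€4.10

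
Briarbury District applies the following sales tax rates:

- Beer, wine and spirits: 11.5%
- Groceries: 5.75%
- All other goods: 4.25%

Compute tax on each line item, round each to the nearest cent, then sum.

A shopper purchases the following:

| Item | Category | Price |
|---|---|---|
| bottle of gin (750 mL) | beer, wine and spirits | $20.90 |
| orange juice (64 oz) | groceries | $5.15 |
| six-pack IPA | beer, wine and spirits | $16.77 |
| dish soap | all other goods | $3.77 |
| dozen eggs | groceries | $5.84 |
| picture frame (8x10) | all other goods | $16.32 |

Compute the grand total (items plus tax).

Bottle of gin (750 mL) $20.90: beer, wine and spirits → 11.5% → $2.40
Orange juice (64 oz) $5.15: groceries → 5.75% → $0.30
Six-pack IPA $16.77: beer, wine and spirits → 11.5% → $1.93
Dish soap $3.77: all other goods → 4.25% → $0.16
Dozen eggs $5.84: groceries → 5.75% → $0.34
Picture frame (8x10) $16.32: all other goods → 4.25% → $0.69
Subtotal = $68.75; tax = $5.82; total due = $74.57

$74.57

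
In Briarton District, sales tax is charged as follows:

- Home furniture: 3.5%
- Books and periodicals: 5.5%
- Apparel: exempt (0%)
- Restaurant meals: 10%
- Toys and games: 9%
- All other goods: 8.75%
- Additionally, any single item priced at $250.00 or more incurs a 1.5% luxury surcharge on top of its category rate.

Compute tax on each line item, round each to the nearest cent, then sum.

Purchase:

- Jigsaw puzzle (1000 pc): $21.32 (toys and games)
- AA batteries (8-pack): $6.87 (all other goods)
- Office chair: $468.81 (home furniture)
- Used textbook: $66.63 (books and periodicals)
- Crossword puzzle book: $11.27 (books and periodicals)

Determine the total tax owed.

$30.24

Jigsaw puzzle (1000 pc) $21.32: toys and games → 9% → $1.92
AA batteries (8-pack) $6.87: all other goods → 8.75% → $0.60
Office chair $468.81: home furniture → 3.5% + 1.5% surcharge = 5% → $23.44
Used textbook $66.63: books and periodicals → 5.5% → $3.66
Crossword puzzle book $11.27: books and periodicals → 5.5% → $0.62
Total tax = $1.92 + $0.60 + $23.44 + $3.66 + $0.62 = $30.24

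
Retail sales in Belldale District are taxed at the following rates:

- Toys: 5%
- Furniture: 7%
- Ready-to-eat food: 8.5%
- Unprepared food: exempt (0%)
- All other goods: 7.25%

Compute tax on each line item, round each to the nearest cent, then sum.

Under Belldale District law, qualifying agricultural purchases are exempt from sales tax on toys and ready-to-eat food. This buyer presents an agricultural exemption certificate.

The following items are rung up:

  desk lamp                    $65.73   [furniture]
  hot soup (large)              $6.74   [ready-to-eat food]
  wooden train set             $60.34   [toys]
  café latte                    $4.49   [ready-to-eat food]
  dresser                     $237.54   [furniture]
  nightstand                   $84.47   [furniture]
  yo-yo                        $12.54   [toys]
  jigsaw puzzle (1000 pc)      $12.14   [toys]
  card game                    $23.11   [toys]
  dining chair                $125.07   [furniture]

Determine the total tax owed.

Desk lamp $65.73: furniture → 7% → $4.60
Hot soup (large) $6.74: ready-to-eat food, buyer-exempt → 0% → $0.00
Wooden train set $60.34: toys, buyer-exempt → 0% → $0.00
Café latte $4.49: ready-to-eat food, buyer-exempt → 0% → $0.00
Dresser $237.54: furniture → 7% → $16.63
Nightstand $84.47: furniture → 7% → $5.91
Yo-yo $12.54: toys, buyer-exempt → 0% → $0.00
Jigsaw puzzle (1000 pc) $12.14: toys, buyer-exempt → 0% → $0.00
Card game $23.11: toys, buyer-exempt → 0% → $0.00
Dining chair $125.07: furniture → 7% → $8.75
Total tax = $4.60 + $16.63 + $5.91 + $8.75 = $35.89

$35.89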